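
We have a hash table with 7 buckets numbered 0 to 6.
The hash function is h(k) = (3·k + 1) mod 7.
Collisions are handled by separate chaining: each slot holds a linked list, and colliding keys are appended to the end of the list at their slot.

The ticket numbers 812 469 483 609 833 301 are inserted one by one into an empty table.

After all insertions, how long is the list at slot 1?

6

Insert 812: h=1, bucket 1 empty → new chain.
Insert 469: h=1, bucket 1 nonempty → append to chain.
Insert 483: h=1, bucket 1 nonempty → append to chain.
Insert 609: h=1, bucket 1 nonempty → append to chain.
Insert 833: h=1, bucket 1 nonempty → append to chain.
Insert 301: h=1, bucket 1 nonempty → append to chain.
Final buckets:
0: ∅
1: 812 -> 469 -> 483 -> 609 -> 833 -> 301
2: ∅
3: ∅
4: ∅
5: ∅
6: ∅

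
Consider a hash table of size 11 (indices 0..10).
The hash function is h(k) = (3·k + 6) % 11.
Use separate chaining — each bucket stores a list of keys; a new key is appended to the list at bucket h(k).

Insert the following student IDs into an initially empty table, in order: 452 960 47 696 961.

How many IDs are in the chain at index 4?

3

452 → bucket 9
960 → bucket 4
47 → bucket 4 (collision)
696 → bucket 4 (collision)
961 → bucket 7
Final buckets:
0: .
1: .
2: .
3: .
4: 960 -> 47 -> 696
5: .
6: .
7: 961
8: .
9: 452
10: .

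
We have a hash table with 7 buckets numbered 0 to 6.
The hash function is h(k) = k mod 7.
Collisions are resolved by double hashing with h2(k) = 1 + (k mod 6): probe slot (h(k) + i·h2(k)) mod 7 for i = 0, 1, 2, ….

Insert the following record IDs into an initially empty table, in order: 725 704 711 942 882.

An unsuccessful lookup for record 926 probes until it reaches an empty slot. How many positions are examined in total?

725: h=4 => slot 4
704: h=4, h2=3, probe 4,0 => slot 0
711: h=4, h2=4, probe 4,1 => slot 1
942: h=4, h2=1, probe 4,5 => slot 5
882: h=0, h2=1, probe 0,1,2 => slot 2
Table: [704, 711, 882, —, 725, 942, —]
Lookup 926: h=2, h2=3, probe 2,5,1,4,0,3 → slot 3 empty, not found.

6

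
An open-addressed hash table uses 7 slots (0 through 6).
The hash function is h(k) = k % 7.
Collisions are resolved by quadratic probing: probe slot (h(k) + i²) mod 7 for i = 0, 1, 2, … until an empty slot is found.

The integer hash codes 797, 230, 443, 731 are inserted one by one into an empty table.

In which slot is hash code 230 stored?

0

Insert 797: h=6, slot 6 empty => index 6.
Insert 230: h=6, slot 6 occupied => index 0.
Insert 443: h=2, slot 2 empty => index 2.
Insert 731: h=3, slot 3 empty => index 3.
Table: [230, _, 443, 731, _, _, 797]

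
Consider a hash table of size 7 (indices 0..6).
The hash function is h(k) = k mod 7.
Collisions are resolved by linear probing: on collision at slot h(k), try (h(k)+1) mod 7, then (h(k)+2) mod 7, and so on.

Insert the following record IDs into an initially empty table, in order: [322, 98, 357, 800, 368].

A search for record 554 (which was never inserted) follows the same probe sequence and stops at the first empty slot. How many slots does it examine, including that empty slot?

5

Insert 322: h=0, slot 0 empty => index 0.
Insert 98: h=0, slot 0 occupied => index 1.
Insert 357: h=0, slots 0,1 occupied => index 2.
Insert 800: h=2, slot 2 occupied => index 3.
Insert 368: h=4, slot 4 empty => index 4.
Table: [322, 98, 357, 800, 368, _, _]
Lookup 554: h=1, probe 1,2,3,4,5 → slot 5 empty, not found.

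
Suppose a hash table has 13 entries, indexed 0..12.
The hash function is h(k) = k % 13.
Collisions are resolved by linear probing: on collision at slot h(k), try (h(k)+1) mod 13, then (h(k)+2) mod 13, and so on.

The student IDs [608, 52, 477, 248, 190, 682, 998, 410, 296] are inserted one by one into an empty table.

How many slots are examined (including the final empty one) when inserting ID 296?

608 hashes to 10; slot 10 is free -> place at 10.
52 hashes to 0; slot 0 is free -> place at 0.
477 hashes to 9; slot 9 is free -> place at 9.
248 hashes to 1; slot 1 is free -> place at 1.
190 hashes to 8; slot 8 is free -> place at 8.
682 hashes to 6; slot 6 is free -> place at 6.
998 hashes to 10; 10 taken -> place at 11.
410 hashes to 7; slot 7 is free -> place at 7.
296 hashes to 10; 10,11 taken -> place at 12.
Table: [52, 248, _, _, _, _, 682, 410, 190, 477, 608, 998, 296]

3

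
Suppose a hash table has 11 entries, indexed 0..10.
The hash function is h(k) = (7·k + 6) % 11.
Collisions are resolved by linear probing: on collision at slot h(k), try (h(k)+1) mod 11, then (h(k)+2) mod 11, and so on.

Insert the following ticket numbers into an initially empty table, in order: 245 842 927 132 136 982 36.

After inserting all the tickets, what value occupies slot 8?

982

Insert 245: h=5, slot 5 empty => index 5.
Insert 842: h=4, slot 4 empty => index 4.
Insert 927: h=5, slot 5 occupied => index 6.
Insert 132: h=6, slot 6 occupied => index 7.
Insert 136: h=1, slot 1 empty => index 1.
Insert 982: h=5, slots 5,6,7 occupied => index 8.
Insert 36: h=5, slots 5,6,7,8 occupied => index 9.
Table: [-, 136, -, -, 842, 245, 927, 132, 982, 36, -]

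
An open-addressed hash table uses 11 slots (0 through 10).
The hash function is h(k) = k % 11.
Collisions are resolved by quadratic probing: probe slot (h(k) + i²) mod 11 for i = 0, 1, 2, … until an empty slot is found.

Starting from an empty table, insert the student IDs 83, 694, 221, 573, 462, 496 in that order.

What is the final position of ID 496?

10

83: h=6 => slot 6
694: h=1 => slot 1
221: h=1, probe 1,2 => slot 2
573: h=1, probe 1,2,5 => slot 5
462: h=0 => slot 0
496: h=1, probe 1,2,5,10 => slot 10
Table: [462, 694, 221, ∅, ∅, 573, 83, ∅, ∅, ∅, 496]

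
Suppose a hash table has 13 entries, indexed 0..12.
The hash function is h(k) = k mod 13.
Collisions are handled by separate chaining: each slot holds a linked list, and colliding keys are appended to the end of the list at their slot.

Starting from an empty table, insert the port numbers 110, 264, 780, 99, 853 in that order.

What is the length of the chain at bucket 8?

Insert 110: h=6, bucket 6 empty → new chain.
Insert 264: h=4, bucket 4 empty → new chain.
Insert 780: h=0, bucket 0 empty → new chain.
Insert 99: h=8, bucket 8 empty → new chain.
Insert 853: h=8, bucket 8 nonempty → append to chain.
Final buckets:
0: 780
1: .
2: .
3: .
4: 264
5: .
6: 110
7: .
8: 99 -> 853
9: .
10: .
11: .
12: .

2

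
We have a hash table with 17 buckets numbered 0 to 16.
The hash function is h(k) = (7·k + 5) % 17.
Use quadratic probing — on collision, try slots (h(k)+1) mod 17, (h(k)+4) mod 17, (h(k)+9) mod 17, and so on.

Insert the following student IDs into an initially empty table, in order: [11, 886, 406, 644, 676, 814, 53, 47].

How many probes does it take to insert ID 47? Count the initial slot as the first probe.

3

11: h=14 → slot 14
886: h=2 → slot 2
406: h=8 → slot 8
644: h=8, probe 8,9 → slot 9
676: h=11 → slot 11
814: h=8, probe 8,9,12 → slot 12
53: h=2, probe 2,3 → slot 3
47: h=11, probe 11,12,15 → slot 15
Table: [∅, ∅, 886, 53, ∅, ∅, ∅, ∅, 406, 644, ∅, 676, 814, ∅, 11, 47, ∅]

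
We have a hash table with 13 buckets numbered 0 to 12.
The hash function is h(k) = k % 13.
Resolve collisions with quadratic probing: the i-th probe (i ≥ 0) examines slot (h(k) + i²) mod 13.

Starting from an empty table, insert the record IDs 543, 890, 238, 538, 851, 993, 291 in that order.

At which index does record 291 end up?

543 hashes to 10; slot 10 is free → place at 10.
890 hashes to 6; slot 6 is free → place at 6.
238 hashes to 4; slot 4 is free → place at 4.
538 hashes to 5; slot 5 is free → place at 5.
851 hashes to 6; 6 taken → place at 7.
993 hashes to 5; 5,6 taken → place at 9.
291 hashes to 5; 5,6,9 taken → place at 1.
Table: [-, 291, -, -, 238, 538, 890, 851, -, 993, 543, -, -]

1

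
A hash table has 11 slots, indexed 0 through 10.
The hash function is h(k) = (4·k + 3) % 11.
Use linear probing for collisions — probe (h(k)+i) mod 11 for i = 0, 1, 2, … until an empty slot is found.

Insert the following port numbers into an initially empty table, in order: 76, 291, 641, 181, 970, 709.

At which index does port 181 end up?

Insert 76: h=10, slot 10 empty => index 10.
Insert 291: h=1, slot 1 empty => index 1.
Insert 641: h=4, slot 4 empty => index 4.
Insert 181: h=1, slot 1 occupied => index 2.
Insert 970: h=0, slot 0 empty => index 0.
Insert 709: h=1, slots 1,2 occupied => index 3.
Table: [970, 291, 181, 709, 641, _, _, _, _, _, 76]

2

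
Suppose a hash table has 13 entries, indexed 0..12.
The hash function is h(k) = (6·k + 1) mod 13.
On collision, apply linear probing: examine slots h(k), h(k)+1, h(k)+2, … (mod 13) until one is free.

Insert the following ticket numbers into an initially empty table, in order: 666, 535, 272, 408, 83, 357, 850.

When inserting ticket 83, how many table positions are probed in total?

666: h=6 -> slot 6
535: h=0 -> slot 0
272: h=8 -> slot 8
408: h=5 -> slot 5
83: h=5, probe 5,6,7 -> slot 7
357: h=11 -> slot 11
850: h=5, probe 5,6,7,8,9 -> slot 9
Table: [535, —, —, —, —, 408, 666, 83, 272, 850, —, 357, —]

3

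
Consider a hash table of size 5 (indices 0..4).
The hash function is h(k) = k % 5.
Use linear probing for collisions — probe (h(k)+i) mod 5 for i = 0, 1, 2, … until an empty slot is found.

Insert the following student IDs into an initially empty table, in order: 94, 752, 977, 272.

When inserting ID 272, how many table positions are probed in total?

Insert 94: h=4, slot 4 empty => index 4.
Insert 752: h=2, slot 2 empty => index 2.
Insert 977: h=2, slot 2 occupied => index 3.
Insert 272: h=2, slots 2,3,4 occupied => index 0.
Table: [272, _, 752, 977, 94]

4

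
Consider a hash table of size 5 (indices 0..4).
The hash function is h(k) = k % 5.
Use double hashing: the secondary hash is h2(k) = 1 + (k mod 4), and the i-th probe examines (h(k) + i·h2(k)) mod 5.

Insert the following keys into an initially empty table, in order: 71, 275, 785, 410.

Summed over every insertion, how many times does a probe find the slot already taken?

71 hashes to 1; slot 1 is free -> place at 1.
275 hashes to 0; slot 0 is free -> place at 0.
785 hashes to 0, h2=2; 0 taken -> place at 2.
410 hashes to 0, h2=3; 0 taken -> place at 3.
Table: [275, 71, 785, 410, _]

2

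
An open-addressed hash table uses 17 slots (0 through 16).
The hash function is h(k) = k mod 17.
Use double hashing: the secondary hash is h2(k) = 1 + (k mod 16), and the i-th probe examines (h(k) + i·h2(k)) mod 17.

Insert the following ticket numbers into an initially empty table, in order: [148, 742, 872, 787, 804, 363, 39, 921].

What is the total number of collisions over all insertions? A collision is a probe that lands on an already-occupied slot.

3

148: h=12 => slot 12
742: h=11 => slot 11
872: h=5 => slot 5
787: h=5, h2=4, probe 5,9 => slot 9
804: h=5, h2=5, probe 5,10 => slot 10
363: h=6 => slot 6
39: h=5, h2=8, probe 5,13 => slot 13
921: h=3 => slot 3
Table: [_, _, _, 921, _, 872, 363, _, _, 787, 804, 742, 148, 39, _, _, _]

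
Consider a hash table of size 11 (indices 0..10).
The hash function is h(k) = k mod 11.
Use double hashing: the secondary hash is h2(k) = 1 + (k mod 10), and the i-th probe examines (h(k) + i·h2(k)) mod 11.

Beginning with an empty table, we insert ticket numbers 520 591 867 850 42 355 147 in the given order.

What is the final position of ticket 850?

520: h=3 → slot 3
591: h=8 → slot 8
867: h=9 → slot 9
850: h=3, h2=1, probe 3,4 → slot 4
42: h=9, h2=3, probe 9,1 → slot 1
355: h=3, h2=6, probe 3,9,4,10 → slot 10
147: h=4, h2=8, probe 4,1,9,6 → slot 6
Table: [—, 42, —, 520, 850, —, 147, —, 591, 867, 355]

4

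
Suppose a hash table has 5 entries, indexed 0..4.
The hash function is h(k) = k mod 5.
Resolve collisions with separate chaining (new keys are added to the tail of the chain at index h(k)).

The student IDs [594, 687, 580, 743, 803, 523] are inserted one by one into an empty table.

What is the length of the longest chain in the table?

3

594 → bucket 4
687 → bucket 2
580 → bucket 0
743 → bucket 3
803 → bucket 3 (collision)
523 → bucket 3 (collision)
Final buckets:
0: 580
1: ∅
2: 687
3: 743 -> 803 -> 523
4: 594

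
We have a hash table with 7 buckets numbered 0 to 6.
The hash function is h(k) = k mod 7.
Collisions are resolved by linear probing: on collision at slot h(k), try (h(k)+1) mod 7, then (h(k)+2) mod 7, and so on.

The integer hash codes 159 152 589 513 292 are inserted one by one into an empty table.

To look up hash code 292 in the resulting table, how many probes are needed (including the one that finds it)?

Insert 159: h=5, slot 5 empty → index 5.
Insert 152: h=5, slot 5 occupied → index 6.
Insert 589: h=1, slot 1 empty → index 1.
Insert 513: h=2, slot 2 empty → index 2.
Insert 292: h=5, slots 5,6 occupied → index 0.
Table: [292, 589, 513, ∅, ∅, 159, 152]
Lookup 292: h=5, probe 5,6,0 → found at 0.

3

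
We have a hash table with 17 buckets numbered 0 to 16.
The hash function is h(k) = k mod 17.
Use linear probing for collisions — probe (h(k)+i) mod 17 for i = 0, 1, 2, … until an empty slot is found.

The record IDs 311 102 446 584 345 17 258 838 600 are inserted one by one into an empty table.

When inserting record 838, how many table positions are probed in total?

4

311: h=5 → slot 5
102: h=0 → slot 0
446: h=4 → slot 4
584: h=6 → slot 6
345: h=5, probe 5,6,7 → slot 7
17: h=0, probe 0,1 → slot 1
258: h=3 → slot 3
838: h=5, probe 5,6,7,8 → slot 8
600: h=5, probe 5,6,7,8,9 → slot 9
Table: [102, 17, —, 258, 446, 311, 584, 345, 838, 600, —, —, —, —, —, —, —]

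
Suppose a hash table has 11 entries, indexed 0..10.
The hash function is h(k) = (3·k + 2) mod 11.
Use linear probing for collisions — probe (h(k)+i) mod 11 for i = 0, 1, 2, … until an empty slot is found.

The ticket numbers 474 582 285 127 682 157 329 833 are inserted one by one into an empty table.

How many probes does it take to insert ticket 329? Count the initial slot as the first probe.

Insert 474: h=5, slot 5 empty => index 5.
Insert 582: h=10, slot 10 empty => index 10.
Insert 285: h=10, slot 10 occupied => index 0.
Insert 127: h=9, slot 9 empty => index 9.
Insert 682: h=2, slot 2 empty => index 2.
Insert 157: h=0, slot 0 occupied => index 1.
Insert 329: h=10, slots 10,0,1,2 occupied => index 3.
Insert 833: h=4, slot 4 empty => index 4.
Table: [285, 157, 682, 329, 833, 474, —, —, —, 127, 582]

5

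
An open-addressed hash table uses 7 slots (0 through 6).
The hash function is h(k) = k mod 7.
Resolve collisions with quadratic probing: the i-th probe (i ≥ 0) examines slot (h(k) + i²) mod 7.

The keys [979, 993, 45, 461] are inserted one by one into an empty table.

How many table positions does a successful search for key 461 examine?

4

Insert 979: h=6, slot 6 empty => index 6.
Insert 993: h=6, slot 6 occupied => index 0.
Insert 45: h=3, slot 3 empty => index 3.
Insert 461: h=6, slots 6,0,3 occupied => index 1.
Table: [993, 461, —, 45, —, —, 979]
Lookup 461: h=6, probe 6,0,3,1 → found at 1.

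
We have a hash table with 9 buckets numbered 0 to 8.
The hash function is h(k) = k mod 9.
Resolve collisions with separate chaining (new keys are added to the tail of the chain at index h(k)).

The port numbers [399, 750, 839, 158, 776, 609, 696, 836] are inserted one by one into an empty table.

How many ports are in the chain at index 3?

Insert 399: h=3, bucket 3 empty → new chain.
Insert 750: h=3, bucket 3 nonempty → append to chain.
Insert 839: h=2, bucket 2 empty → new chain.
Insert 158: h=5, bucket 5 empty → new chain.
Insert 776: h=2, bucket 2 nonempty → append to chain.
Insert 609: h=6, bucket 6 empty → new chain.
Insert 696: h=3, bucket 3 nonempty → append to chain.
Insert 836: h=8, bucket 8 empty → new chain.
Final buckets:
0: —
1: —
2: 839 -> 776
3: 399 -> 750 -> 696
4: —
5: 158
6: 609
7: —
8: 836

3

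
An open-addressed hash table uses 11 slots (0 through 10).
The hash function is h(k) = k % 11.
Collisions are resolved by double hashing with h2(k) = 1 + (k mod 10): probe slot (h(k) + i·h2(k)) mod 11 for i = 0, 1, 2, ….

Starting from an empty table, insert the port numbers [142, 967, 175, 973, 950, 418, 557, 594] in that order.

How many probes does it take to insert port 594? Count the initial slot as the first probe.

142: h=10 → slot 10
967: h=10, h2=8, probe 10,7 → slot 7
175: h=10, h2=6, probe 10,5 → slot 5
973: h=5, h2=4, probe 5,9 → slot 9
950: h=4 → slot 4
418: h=0 → slot 0
557: h=7, h2=8, probe 7,4,1 → slot 1
594: h=0, h2=5, probe 0,5,10,4,9,3 → slot 3
Table: [418, 557, ., 594, 950, 175, ., 967, ., 973, 142]

6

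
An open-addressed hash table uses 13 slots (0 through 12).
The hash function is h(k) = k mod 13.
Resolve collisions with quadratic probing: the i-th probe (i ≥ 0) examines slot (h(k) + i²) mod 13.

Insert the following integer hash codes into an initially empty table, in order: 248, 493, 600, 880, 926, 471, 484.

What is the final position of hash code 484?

7

248: h=1 → slot 1
493: h=12 → slot 12
600: h=2 → slot 2
880: h=9 → slot 9
926: h=3 → slot 3
471: h=3, probe 3,4 → slot 4
484: h=3, probe 3,4,7 → slot 7
Table: [_, 248, 600, 926, 471, _, _, 484, _, 880, _, _, 493]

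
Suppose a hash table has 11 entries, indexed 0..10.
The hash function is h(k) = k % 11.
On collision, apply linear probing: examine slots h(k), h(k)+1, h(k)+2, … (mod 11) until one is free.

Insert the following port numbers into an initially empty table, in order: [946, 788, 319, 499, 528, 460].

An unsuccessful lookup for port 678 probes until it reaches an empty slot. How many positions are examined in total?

946 hashes to 0; slot 0 is free -> place at 0.
788 hashes to 7; slot 7 is free -> place at 7.
319 hashes to 0; 0 taken -> place at 1.
499 hashes to 4; slot 4 is free -> place at 4.
528 hashes to 0; 0,1 taken -> place at 2.
460 hashes to 9; slot 9 is free -> place at 9.
Table: [946, 319, 528, _, 499, _, _, 788, _, 460, _]
Lookup 678: h=7, probe 7,8 → slot 8 empty, not found.

2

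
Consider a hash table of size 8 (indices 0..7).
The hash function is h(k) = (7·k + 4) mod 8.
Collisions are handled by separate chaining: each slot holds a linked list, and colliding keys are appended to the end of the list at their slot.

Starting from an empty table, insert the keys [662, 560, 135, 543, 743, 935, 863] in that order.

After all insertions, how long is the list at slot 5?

5

662 -> bucket 6
560 -> bucket 4
135 -> bucket 5
543 -> bucket 5 (collision)
743 -> bucket 5 (collision)
935 -> bucket 5 (collision)
863 -> bucket 5 (collision)
Final buckets:
0: _
1: _
2: _
3: _
4: 560
5: 135 -> 543 -> 743 -> 935 -> 863
6: 662
7: _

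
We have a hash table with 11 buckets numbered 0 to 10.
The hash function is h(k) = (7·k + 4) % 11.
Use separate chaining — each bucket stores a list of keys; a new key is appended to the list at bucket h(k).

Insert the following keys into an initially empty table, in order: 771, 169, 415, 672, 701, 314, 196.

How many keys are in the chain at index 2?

Insert 771: h=0, bucket 0 empty -> new chain.
Insert 169: h=10, bucket 10 empty -> new chain.
Insert 415: h=5, bucket 5 empty -> new chain.
Insert 672: h=0, bucket 0 nonempty -> append to chain.
Insert 701: h=5, bucket 5 nonempty -> append to chain.
Insert 314: h=2, bucket 2 empty -> new chain.
Insert 196: h=1, bucket 1 empty -> new chain.
Final buckets:
0: 771 -> 672
1: 196
2: 314
3: .
4: .
5: 415 -> 701
6: .
7: .
8: .
9: .
10: 169

1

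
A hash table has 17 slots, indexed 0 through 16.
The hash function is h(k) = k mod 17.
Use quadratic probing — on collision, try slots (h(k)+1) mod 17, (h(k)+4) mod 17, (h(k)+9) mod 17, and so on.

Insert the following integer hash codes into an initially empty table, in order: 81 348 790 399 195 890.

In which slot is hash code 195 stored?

81 hashes to 13; slot 13 is free => place at 13.
348 hashes to 8; slot 8 is free => place at 8.
790 hashes to 8; 8 taken => place at 9.
399 hashes to 8; 8,9 taken => place at 12.
195 hashes to 8; 8,9,12 taken => place at 0.
890 hashes to 6; slot 6 is free => place at 6.
Table: [195, ., ., ., ., ., 890, ., 348, 790, ., ., 399, 81, ., ., .]

0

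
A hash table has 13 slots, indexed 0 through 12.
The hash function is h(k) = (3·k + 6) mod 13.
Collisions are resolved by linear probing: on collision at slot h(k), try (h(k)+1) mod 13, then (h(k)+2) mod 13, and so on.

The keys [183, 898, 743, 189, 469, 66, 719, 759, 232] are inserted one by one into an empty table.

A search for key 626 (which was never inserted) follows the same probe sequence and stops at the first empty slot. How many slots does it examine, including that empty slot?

183 hashes to 9; slot 9 is free -> place at 9.
898 hashes to 9; 9 taken -> place at 10.
743 hashes to 12; slot 12 is free -> place at 12.
189 hashes to 1; slot 1 is free -> place at 1.
469 hashes to 9; 9,10 taken -> place at 11.
66 hashes to 9; 9,10,11,12 taken -> place at 0.
719 hashes to 5; slot 5 is free -> place at 5.
759 hashes to 8; slot 8 is free -> place at 8.
232 hashes to 0; 0,1 taken -> place at 2.
Table: [66, 189, 232, _, _, 719, _, _, 759, 183, 898, 469, 743]
Lookup 626: h=12, probe 12,0,1,2,3 → slot 3 empty, not found.

5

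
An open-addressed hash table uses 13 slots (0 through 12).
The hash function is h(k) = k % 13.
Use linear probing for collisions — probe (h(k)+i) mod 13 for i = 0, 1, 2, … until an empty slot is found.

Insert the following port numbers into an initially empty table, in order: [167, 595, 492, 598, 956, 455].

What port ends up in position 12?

167: h=11 -> slot 11
595: h=10 -> slot 10
492: h=11, probe 11,12 -> slot 12
598: h=0 -> slot 0
956: h=7 -> slot 7
455: h=0, probe 0,1 -> slot 1
Table: [598, 455, _, _, _, _, _, 956, _, _, 595, 167, 492]

492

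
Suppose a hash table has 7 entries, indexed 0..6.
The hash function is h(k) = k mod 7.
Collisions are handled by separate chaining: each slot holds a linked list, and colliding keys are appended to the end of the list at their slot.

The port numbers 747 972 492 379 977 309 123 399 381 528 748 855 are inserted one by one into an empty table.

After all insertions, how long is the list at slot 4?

2

Insert 747: h=5, bucket 5 empty → new chain.
Insert 972: h=6, bucket 6 empty → new chain.
Insert 492: h=2, bucket 2 empty → new chain.
Insert 379: h=1, bucket 1 empty → new chain.
Insert 977: h=4, bucket 4 empty → new chain.
Insert 309: h=1, bucket 1 nonempty → append to chain.
Insert 123: h=4, bucket 4 nonempty → append to chain.
Insert 399: h=0, bucket 0 empty → new chain.
Insert 381: h=3, bucket 3 empty → new chain.
Insert 528: h=3, bucket 3 nonempty → append to chain.
Insert 748: h=6, bucket 6 nonempty → append to chain.
Insert 855: h=1, bucket 1 nonempty → append to chain.
Final buckets:
0: 399
1: 379 -> 309 -> 855
2: 492
3: 381 -> 528
4: 977 -> 123
5: 747
6: 972 -> 748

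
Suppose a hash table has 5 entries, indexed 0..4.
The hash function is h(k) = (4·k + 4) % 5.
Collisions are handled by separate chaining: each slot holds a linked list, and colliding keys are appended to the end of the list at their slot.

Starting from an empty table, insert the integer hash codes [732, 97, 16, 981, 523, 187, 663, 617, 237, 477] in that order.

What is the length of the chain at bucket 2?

6

Insert 732: h=2, bucket 2 empty → new chain.
Insert 97: h=2, bucket 2 nonempty → append to chain.
Insert 16: h=3, bucket 3 empty → new chain.
Insert 981: h=3, bucket 3 nonempty → append to chain.
Insert 523: h=1, bucket 1 empty → new chain.
Insert 187: h=2, bucket 2 nonempty → append to chain.
Insert 663: h=1, bucket 1 nonempty → append to chain.
Insert 617: h=2, bucket 2 nonempty → append to chain.
Insert 237: h=2, bucket 2 nonempty → append to chain.
Insert 477: h=2, bucket 2 nonempty → append to chain.
Final buckets:
0: _
1: 523 -> 663
2: 732 -> 97 -> 187 -> 617 -> 237 -> 477
3: 16 -> 981
4: _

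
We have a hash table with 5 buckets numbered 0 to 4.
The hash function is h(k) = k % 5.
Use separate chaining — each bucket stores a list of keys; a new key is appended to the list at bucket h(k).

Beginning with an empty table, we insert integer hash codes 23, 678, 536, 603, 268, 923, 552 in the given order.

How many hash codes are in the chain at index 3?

5

Insert 23: h=3, bucket 3 empty → new chain.
Insert 678: h=3, bucket 3 nonempty → append to chain.
Insert 536: h=1, bucket 1 empty → new chain.
Insert 603: h=3, bucket 3 nonempty → append to chain.
Insert 268: h=3, bucket 3 nonempty → append to chain.
Insert 923: h=3, bucket 3 nonempty → append to chain.
Insert 552: h=2, bucket 2 empty → new chain.
Final buckets:
0: _
1: 536
2: 552
3: 23 -> 678 -> 603 -> 268 -> 923
4: _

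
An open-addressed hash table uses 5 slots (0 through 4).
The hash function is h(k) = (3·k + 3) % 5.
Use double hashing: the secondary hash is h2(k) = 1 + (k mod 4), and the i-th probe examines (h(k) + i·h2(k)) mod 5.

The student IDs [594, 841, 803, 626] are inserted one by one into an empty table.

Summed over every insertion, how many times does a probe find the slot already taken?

1

Insert 594: h=0, slot 0 empty -> index 0.
Insert 841: h=1, slot 1 empty -> index 1.
Insert 803: h=2, slot 2 empty -> index 2.
Insert 626: h=1, h2=3, slot 1 occupied -> index 4.
Table: [594, 841, 803, _, 626]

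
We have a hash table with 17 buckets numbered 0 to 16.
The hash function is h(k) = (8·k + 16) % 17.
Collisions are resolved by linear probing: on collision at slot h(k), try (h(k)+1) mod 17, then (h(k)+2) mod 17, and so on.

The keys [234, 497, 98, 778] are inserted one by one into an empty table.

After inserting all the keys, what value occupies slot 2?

234: h=1 => slot 1
497: h=14 => slot 14
98: h=1, probe 1,2 => slot 2
778: h=1, probe 1,2,3 => slot 3
Table: [∅, 234, 98, 778, ∅, ∅, ∅, ∅, ∅, ∅, ∅, ∅, ∅, ∅, 497, ∅, ∅]

98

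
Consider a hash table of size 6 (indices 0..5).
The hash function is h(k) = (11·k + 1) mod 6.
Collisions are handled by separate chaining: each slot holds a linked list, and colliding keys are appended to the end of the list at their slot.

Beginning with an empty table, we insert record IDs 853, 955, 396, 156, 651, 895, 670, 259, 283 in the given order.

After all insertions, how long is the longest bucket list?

5

Insert 853: h=0, bucket 0 empty → new chain.
Insert 955: h=0, bucket 0 nonempty → append to chain.
Insert 396: h=1, bucket 1 empty → new chain.
Insert 156: h=1, bucket 1 nonempty → append to chain.
Insert 651: h=4, bucket 4 empty → new chain.
Insert 895: h=0, bucket 0 nonempty → append to chain.
Insert 670: h=3, bucket 3 empty → new chain.
Insert 259: h=0, bucket 0 nonempty → append to chain.
Insert 283: h=0, bucket 0 nonempty → append to chain.
Final buckets:
0: 853 -> 955 -> 895 -> 259 -> 283
1: 396 -> 156
2: —
3: 670
4: 651
5: —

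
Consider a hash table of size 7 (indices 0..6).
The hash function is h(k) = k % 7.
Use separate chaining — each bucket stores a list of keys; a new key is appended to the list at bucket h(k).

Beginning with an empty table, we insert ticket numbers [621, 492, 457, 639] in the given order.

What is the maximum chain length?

3

Insert 621: h=5, bucket 5 empty → new chain.
Insert 492: h=2, bucket 2 empty → new chain.
Insert 457: h=2, bucket 2 nonempty → append to chain.
Insert 639: h=2, bucket 2 nonempty → append to chain.
Final buckets:
0: —
1: —
2: 492 -> 457 -> 639
3: —
4: —
5: 621
6: —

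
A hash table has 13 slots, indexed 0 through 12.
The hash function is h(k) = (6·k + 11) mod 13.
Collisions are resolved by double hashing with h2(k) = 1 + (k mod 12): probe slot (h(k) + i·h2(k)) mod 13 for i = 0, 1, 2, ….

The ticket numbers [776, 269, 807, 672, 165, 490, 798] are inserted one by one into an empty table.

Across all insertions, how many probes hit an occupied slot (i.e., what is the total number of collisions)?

776 hashes to 0; slot 0 is free -> place at 0.
269 hashes to 0, h2=6; 0 taken -> place at 6.
807 hashes to 4; slot 4 is free -> place at 4.
672 hashes to 0, h2=1; 0 taken -> place at 1.
165 hashes to 0, h2=10; 0 taken -> place at 10.
490 hashes to 0, h2=11; 0 taken -> place at 11.
798 hashes to 2; slot 2 is free -> place at 2.
Table: [776, 672, 798, ., 807, ., 269, ., ., ., 165, 490, .]

4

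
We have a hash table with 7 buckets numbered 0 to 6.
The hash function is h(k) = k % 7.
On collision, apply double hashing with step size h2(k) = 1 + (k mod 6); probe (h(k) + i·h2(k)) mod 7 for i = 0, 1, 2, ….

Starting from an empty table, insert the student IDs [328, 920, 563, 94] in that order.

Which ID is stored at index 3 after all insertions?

920

328: h=6 -> slot 6
920: h=3 -> slot 3
563: h=3, h2=6, probe 3,2 -> slot 2
94: h=3, h2=5, probe 3,1 -> slot 1
Table: [∅, 94, 563, 920, ∅, ∅, 328]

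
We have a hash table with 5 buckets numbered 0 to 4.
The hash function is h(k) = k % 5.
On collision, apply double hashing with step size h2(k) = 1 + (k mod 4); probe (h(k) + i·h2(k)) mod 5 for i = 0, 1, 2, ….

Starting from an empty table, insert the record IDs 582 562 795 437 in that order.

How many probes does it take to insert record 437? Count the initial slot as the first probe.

3

Insert 582: h=2, slot 2 empty -> index 2.
Insert 562: h=2, h2=3, slot 2 occupied -> index 0.
Insert 795: h=0, h2=4, slot 0 occupied -> index 4.
Insert 437: h=2, h2=2, slots 2,4 occupied -> index 1.
Table: [562, 437, 582, ∅, 795]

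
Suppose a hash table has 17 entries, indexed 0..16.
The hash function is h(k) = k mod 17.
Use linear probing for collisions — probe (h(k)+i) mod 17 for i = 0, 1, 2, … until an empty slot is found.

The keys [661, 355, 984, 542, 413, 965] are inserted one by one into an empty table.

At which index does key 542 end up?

Insert 661: h=15, slot 15 empty -> index 15.
Insert 355: h=15, slot 15 occupied -> index 16.
Insert 984: h=15, slots 15,16 occupied -> index 0.
Insert 542: h=15, slots 15,16,0 occupied -> index 1.
Insert 413: h=5, slot 5 empty -> index 5.
Insert 965: h=13, slot 13 empty -> index 13.
Table: [984, 542, _, _, _, 413, _, _, _, _, _, _, _, 965, _, 661, 355]

1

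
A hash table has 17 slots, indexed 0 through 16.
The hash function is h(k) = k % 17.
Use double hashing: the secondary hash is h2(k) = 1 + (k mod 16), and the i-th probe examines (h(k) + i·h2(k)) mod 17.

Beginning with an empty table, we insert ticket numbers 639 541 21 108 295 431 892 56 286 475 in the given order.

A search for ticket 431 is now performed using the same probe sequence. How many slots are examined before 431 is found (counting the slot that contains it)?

4

639: h=10 → slot 10
541: h=14 → slot 14
21: h=4 → slot 4
108: h=6 → slot 6
295: h=6, h2=8, probe 6,14,5 → slot 5
431: h=6, h2=16, probe 6,5,4,3 → slot 3
892: h=8 → slot 8
56: h=5, h2=9, probe 5,14,6,15 → slot 15
286: h=14, h2=15, probe 14,12 → slot 12
475: h=16 → slot 16
Table: [., ., ., 431, 21, 295, 108, ., 892, ., 639, ., 286, ., 541, 56, 475]
Lookup 431: h=6, h2=16, probe 6,5,4,3 → found at 3.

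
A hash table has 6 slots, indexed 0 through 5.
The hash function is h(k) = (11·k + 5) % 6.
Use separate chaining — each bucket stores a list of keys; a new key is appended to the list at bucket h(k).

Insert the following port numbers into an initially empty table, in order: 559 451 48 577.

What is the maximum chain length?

3

Insert 559: h=4, bucket 4 empty → new chain.
Insert 451: h=4, bucket 4 nonempty → append to chain.
Insert 48: h=5, bucket 5 empty → new chain.
Insert 577: h=4, bucket 4 nonempty → append to chain.
Final buckets:
0: -
1: -
2: -
3: -
4: 559 -> 451 -> 577
5: 48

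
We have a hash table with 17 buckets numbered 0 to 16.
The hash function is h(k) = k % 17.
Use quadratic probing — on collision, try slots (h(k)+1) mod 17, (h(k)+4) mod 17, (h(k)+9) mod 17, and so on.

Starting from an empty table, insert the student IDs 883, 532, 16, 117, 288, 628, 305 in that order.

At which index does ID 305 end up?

883: h=16 → slot 16
532: h=5 → slot 5
16: h=16, probe 16,0 → slot 0
117: h=15 → slot 15
288: h=16, probe 16,0,3 → slot 3
628: h=16, probe 16,0,3,8 → slot 8
305: h=16, probe 16,0,3,8,15,7 → slot 7
Table: [16, _, _, 288, _, 532, _, 305, 628, _, _, _, _, _, _, 117, 883]

7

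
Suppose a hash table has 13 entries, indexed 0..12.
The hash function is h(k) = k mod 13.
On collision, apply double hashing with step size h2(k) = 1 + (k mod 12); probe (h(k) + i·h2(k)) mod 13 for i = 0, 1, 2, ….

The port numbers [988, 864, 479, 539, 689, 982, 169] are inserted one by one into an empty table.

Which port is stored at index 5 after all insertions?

539

Insert 988: h=0, slot 0 empty → index 0.
Insert 864: h=6, slot 6 empty → index 6.
Insert 479: h=11, slot 11 empty → index 11.
Insert 539: h=6, h2=12, slot 6 occupied → index 5.
Insert 689: h=0, h2=6, slots 0,6 occupied → index 12.
Insert 982: h=7, slot 7 empty → index 7.
Insert 169: h=0, h2=2, slot 0 occupied → index 2.
Table: [988, _, 169, _, _, 539, 864, 982, _, _, _, 479, 689]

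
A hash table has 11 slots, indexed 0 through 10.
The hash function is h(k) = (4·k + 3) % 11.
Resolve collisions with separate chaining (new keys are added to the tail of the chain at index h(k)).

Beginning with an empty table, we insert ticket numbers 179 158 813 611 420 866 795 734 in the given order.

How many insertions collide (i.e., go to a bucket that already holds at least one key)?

2

Insert 179: h=4, bucket 4 empty -> new chain.
Insert 158: h=8, bucket 8 empty -> new chain.
Insert 813: h=10, bucket 10 empty -> new chain.
Insert 611: h=5, bucket 5 empty -> new chain.
Insert 420: h=0, bucket 0 empty -> new chain.
Insert 866: h=2, bucket 2 empty -> new chain.
Insert 795: h=4, bucket 4 nonempty -> append to chain.
Insert 734: h=2, bucket 2 nonempty -> append to chain.
Final buckets:
0: 420
1: _
2: 866 -> 734
3: _
4: 179 -> 795
5: 611
6: _
7: _
8: 158
9: _
10: 813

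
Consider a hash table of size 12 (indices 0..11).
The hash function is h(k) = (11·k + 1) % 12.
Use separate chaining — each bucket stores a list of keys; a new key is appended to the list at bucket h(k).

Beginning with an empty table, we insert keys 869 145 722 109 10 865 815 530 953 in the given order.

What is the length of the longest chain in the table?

869 -> bucket 8
145 -> bucket 0
722 -> bucket 11
109 -> bucket 0 (collision)
10 -> bucket 3
865 -> bucket 0 (collision)
815 -> bucket 2
530 -> bucket 11 (collision)
953 -> bucket 8 (collision)
Final buckets:
0: 145 -> 109 -> 865
1: _
2: 815
3: 10
4: _
5: _
6: _
7: _
8: 869 -> 953
9: _
10: _
11: 722 -> 530

3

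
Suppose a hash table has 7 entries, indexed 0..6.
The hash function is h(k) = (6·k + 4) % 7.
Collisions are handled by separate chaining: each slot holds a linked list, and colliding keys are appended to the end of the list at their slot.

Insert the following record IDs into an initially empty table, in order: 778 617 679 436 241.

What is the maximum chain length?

Insert 778: h=3, bucket 3 empty → new chain.
Insert 617: h=3, bucket 3 nonempty → append to chain.
Insert 679: h=4, bucket 4 empty → new chain.
Insert 436: h=2, bucket 2 empty → new chain.
Insert 241: h=1, bucket 1 empty → new chain.
Final buckets:
0: _
1: 241
2: 436
3: 778 -> 617
4: 679
5: _
6: _

2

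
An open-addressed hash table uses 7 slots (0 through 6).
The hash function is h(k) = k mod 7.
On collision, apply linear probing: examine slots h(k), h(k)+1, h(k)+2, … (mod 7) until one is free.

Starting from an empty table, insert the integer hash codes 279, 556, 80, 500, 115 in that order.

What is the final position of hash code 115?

0

279: h=6 => slot 6
556: h=3 => slot 3
80: h=3, probe 3,4 => slot 4
500: h=3, probe 3,4,5 => slot 5
115: h=3, probe 3,4,5,6,0 => slot 0
Table: [115, _, _, 556, 80, 500, 279]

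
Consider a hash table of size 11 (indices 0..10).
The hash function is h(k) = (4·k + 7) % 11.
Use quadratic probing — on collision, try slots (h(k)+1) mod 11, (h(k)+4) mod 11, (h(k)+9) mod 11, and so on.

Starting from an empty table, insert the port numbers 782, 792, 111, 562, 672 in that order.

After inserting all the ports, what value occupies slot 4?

782: h=0 → slot 0
792: h=7 → slot 7
111: h=0, probe 0,1 → slot 1
562: h=0, probe 0,1,4 → slot 4
672: h=0, probe 0,1,4,9 → slot 9
Table: [782, 111, ., ., 562, ., ., 792, ., 672, .]

562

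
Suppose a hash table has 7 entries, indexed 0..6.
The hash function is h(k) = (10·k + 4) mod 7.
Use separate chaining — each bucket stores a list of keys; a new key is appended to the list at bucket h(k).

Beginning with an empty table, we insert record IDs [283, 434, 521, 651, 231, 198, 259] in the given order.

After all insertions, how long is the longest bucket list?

4

283 -> bucket 6
434 -> bucket 4
521 -> bucket 6 (collision)
651 -> bucket 4 (collision)
231 -> bucket 4 (collision)
198 -> bucket 3
259 -> bucket 4 (collision)
Final buckets:
0: ∅
1: ∅
2: ∅
3: 198
4: 434 -> 651 -> 231 -> 259
5: ∅
6: 283 -> 521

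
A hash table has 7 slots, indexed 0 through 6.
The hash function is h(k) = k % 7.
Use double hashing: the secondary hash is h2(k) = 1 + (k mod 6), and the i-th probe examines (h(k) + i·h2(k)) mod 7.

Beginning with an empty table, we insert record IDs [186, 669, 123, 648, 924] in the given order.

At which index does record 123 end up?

5

186 hashes to 4; slot 4 is free → place at 4.
669 hashes to 4, h2=4; 4 taken → place at 1.
123 hashes to 4, h2=4; 4,1 taken → place at 5.
648 hashes to 4, h2=1; 4,5 taken → place at 6.
924 hashes to 0; slot 0 is free → place at 0.
Table: [924, 669, ∅, ∅, 186, 123, 648]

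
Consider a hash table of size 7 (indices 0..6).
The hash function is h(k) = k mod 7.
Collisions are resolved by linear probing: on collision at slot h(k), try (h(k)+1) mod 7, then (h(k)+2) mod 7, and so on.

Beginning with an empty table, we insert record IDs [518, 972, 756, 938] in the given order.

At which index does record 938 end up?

2

518: h=0 -> slot 0
972: h=6 -> slot 6
756: h=0, probe 0,1 -> slot 1
938: h=0, probe 0,1,2 -> slot 2
Table: [518, 756, 938, —, —, —, 972]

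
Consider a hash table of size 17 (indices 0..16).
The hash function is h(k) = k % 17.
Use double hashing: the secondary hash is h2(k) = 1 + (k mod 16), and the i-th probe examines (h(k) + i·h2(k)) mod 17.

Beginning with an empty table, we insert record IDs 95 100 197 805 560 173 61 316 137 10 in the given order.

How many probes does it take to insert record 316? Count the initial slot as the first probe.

3

95 hashes to 10; slot 10 is free -> place at 10.
100 hashes to 15; slot 15 is free -> place at 15.
197 hashes to 10, h2=6; 10 taken -> place at 16.
805 hashes to 6; slot 6 is free -> place at 6.
560 hashes to 16, h2=1; 16 taken -> place at 0.
173 hashes to 3; slot 3 is free -> place at 3.
61 hashes to 10, h2=14; 10 taken -> place at 7.
316 hashes to 10, h2=13; 10,6 taken -> place at 2.
137 hashes to 1; slot 1 is free -> place at 1.
10 hashes to 10, h2=11; 10 taken -> place at 4.
Table: [560, 137, 316, 173, 10, _, 805, 61, _, _, 95, _, _, _, _, 100, 197]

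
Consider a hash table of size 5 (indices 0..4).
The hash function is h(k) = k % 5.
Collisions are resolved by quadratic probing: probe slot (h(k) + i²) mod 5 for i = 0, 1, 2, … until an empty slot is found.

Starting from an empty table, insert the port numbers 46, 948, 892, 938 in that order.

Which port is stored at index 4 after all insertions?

938

Insert 46: h=1, slot 1 empty → index 1.
Insert 948: h=3, slot 3 empty → index 3.
Insert 892: h=2, slot 2 empty → index 2.
Insert 938: h=3, slot 3 occupied → index 4.
Table: [-, 46, 892, 948, 938]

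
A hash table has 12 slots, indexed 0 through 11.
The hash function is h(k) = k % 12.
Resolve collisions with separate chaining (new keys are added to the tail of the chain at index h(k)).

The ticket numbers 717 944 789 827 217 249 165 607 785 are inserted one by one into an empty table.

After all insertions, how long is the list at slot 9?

4

717 -> bucket 9
944 -> bucket 8
789 -> bucket 9 (collision)
827 -> bucket 11
217 -> bucket 1
249 -> bucket 9 (collision)
165 -> bucket 9 (collision)
607 -> bucket 7
785 -> bucket 5
Final buckets:
0: .
1: 217
2: .
3: .
4: .
5: 785
6: .
7: 607
8: 944
9: 717 -> 789 -> 249 -> 165
10: .
11: 827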